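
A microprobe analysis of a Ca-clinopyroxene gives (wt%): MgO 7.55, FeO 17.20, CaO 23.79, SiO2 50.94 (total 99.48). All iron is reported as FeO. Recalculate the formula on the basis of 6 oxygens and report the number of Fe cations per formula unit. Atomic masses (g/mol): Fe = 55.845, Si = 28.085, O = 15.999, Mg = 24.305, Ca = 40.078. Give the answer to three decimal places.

7.55 wt% MgO ÷ 40.304 g/mol = 0.18733 mol, giving 0.18733 Mg and 0.18733 O.
17.20 wt% FeO ÷ 71.844 g/mol = 0.23941 mol, giving 0.23941 Fe and 0.23941 O.
23.79 wt% CaO ÷ 56.077 g/mol = 0.42424 mol, giving 0.42424 Ca and 0.42424 O.
50.94 wt% SiO2 ÷ 60.083 g/mol = 0.84783 mol, giving 0.84783 Si and 1.69566 O.
Oxygen sums to 2.54664; scaling by 6/2.54664 = 2.35605 puts the formula on 6 O.
Fe: 0.23941 × 2.35605 = 0.564 atoms per formula unit.

0.564 Fe apfu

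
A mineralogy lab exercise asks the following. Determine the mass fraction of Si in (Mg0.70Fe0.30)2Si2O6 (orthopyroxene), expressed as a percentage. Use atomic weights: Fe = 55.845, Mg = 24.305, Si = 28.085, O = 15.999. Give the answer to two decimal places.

25.57 wt%

M((Mg0.70Fe0.30)2Si2O6) = 219.698 g/mol.
Si contributes 2 × 28.085 = 56.170 g per mole.
56.170/219.698 = 0.2557 → 25.57%.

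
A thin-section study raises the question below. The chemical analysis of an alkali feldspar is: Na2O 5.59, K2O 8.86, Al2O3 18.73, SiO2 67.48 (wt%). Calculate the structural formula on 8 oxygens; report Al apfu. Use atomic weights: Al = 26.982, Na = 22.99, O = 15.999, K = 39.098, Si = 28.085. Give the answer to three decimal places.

Na2O: 5.59/61.979 = 0.09019 mol → 0.18038 mol Na, 0.09019 mol O.
K2O: 8.86/94.195 = 0.09406 mol → 0.18812 mol K, 0.09406 mol O.
Al2O3: 18.73/101.961 = 0.18370 mol → 0.36740 mol Al, 0.55110 mol O.
SiO2: 67.48/60.083 = 1.12311 mol → 1.12311 mol Si, 2.24622 mol O.
Total oxygen = 2.98157 mol. Normalization factor = 8/2.98157 = 2.68315.
Al per 8 O = 0.36740 × 2.68315 = 0.986.

0.986 Al apfu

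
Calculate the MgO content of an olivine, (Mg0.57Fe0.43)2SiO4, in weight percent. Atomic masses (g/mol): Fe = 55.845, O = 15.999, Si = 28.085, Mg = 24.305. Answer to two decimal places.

27.38 wt%

Formula mass = 167.815 g/mol.
1.14 Mg → 1.1400 mol MgO per formula unit; M(MgO) = 40.304, so MgO mass = 45.947 g.
45.947/167.815 × 100 = 27.38 wt%.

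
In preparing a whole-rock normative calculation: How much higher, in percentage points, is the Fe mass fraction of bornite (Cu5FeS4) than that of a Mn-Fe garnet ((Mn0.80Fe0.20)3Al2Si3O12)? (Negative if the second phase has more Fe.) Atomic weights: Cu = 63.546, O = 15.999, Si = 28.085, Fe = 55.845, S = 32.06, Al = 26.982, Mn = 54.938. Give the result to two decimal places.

4.37 percentage points

First mineral: 55.845 g Fe in 501.815 g formula = 11.13 wt% Fe.
Second mineral: 33.507 g Fe in 495.565 g formula = 6.76 wt% Fe.
11.13% − 6.76% gives a difference of 4.37 percentage points.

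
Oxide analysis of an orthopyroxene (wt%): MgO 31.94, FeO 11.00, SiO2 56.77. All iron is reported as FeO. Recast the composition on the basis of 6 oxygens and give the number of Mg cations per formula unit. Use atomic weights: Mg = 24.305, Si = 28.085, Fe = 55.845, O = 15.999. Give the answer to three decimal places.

MgO: 31.94/40.304 = 0.79248 mol → 0.79248 mol Mg, 0.79248 mol O.
FeO: 11.00/71.844 = 0.15311 mol → 0.15311 mol Fe, 0.15311 mol O.
SiO2: 56.77/60.083 = 0.94486 mol → 0.94486 mol Si, 1.88972 mol O.
Total oxygen = 2.83531 mol. Normalization factor = 6/2.83531 = 2.11617.
Mg per 6 O = 0.79248 × 2.11617 = 1.677.

1.677 Mg apfu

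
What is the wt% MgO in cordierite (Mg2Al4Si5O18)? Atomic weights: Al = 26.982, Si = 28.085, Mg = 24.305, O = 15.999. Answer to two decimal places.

Formula mass = 584.945 g/mol.
2 Mg → 2.0000 mol MgO per formula unit; M(MgO) = 40.304, so MgO mass = 80.608 g.
80.608/584.945 × 100 = 13.78 wt%.

13.78 wt%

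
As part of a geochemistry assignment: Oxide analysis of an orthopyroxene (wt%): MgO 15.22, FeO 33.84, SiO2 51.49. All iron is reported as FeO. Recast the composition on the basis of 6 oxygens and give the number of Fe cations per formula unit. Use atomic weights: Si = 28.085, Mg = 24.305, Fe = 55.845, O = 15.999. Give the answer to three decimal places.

15.22 wt% MgO ÷ 40.304 g/mol = 0.37763 mol, giving 0.37763 Mg and 0.37763 O.
33.84 wt% FeO ÷ 71.844 g/mol = 0.47102 mol, giving 0.47102 Fe and 0.47102 O.
51.49 wt% SiO2 ÷ 60.083 g/mol = 0.85698 mol, giving 0.85698 Si and 1.71396 O.
Oxygen sums to 2.56261; scaling by 6/2.56261 = 2.34136 puts the formula on 6 O.
Fe: 0.47102 × 2.34136 = 1.103 atoms per formula unit.

1.103 Fe apfu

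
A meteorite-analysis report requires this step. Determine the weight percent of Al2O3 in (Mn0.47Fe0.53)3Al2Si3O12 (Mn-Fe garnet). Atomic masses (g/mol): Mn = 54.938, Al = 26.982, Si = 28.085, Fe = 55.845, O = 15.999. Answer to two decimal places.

M((Mn0.47Fe0.53)3Al2Si3O12) = 496.463 g/mol; M(Al2O3) = 101.961 g/mol.
Moles Al2O3 per formula unit = 2 Al ÷ 2 = 1.0000.
Al2O3 fraction = (1.0000 × 101.961) / 496.463 = 101.961/496.463 = 0.2054.

20.54 wt%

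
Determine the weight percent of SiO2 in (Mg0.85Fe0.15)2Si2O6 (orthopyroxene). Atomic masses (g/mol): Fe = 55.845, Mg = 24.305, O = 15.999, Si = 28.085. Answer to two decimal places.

57.16 wt%

Molar mass of (Mg0.85Fe0.15)2Si2O6 = 1.70*24.305 + 0.30*55.845 + 2*28.085 + 6*15.999 = 210.236 g/mol.
Each formula unit contains 2 Si, equivalent to 2/1 = 2.0000 mol SiO2.
M(SiO2) = 1×28.085 + 2×15.999 = 60.083 g/mol.
Mass of SiO2 per formula unit = 2.0000 × 60.083 = 120.166 g.
SiO2 wt% = 120.166 / 210.236 × 100 = 57.16%.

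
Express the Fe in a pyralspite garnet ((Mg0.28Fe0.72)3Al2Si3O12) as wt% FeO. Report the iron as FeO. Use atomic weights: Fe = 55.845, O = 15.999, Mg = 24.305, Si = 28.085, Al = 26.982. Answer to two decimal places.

32.93 wt%

M((Mg0.28Fe0.72)3Al2Si3O12) = 471.248 g/mol; M(FeO) = 71.844 g/mol.
Moles FeO per formula unit = 2.16 Fe ÷ 1 = 2.1600.
FeO fraction = (2.1600 × 71.844) / 471.248 = 155.183/471.248 = 0.3293.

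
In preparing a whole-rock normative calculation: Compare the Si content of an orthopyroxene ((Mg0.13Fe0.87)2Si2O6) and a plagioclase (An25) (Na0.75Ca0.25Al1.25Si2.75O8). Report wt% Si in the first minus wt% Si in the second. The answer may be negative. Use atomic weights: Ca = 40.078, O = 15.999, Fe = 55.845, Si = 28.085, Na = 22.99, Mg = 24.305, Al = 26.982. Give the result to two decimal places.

Si in (Mg0.13Fe0.87)2Si2O6: molar mass 255.654 g/mol; 2×28.085 = 56.170 g → 21.97 wt%.
Si in Na0.75Ca0.25Al1.25Si2.75O8: molar mass 266.215 g/mol; 2.75×28.085 = 77.234 g → 29.01 wt%.
Difference = 21.97 − 29.01 = -7.04 percentage points.

-7.04 percentage points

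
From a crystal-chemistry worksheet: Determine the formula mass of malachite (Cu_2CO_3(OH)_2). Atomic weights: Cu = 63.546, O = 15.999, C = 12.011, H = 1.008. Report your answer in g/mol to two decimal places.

221.11 g/mol

The formula mass is the sum 2*63.546 + 1*12.011 + 5*15.999 + 2*1.008.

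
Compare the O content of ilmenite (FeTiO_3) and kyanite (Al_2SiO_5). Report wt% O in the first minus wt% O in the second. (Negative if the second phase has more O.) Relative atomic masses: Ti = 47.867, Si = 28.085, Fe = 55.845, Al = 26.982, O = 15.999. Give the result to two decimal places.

-17.73 percentage points

First mineral: 47.997 g O in 151.709 g formula = 31.64 wt% O.
Second mineral: 79.995 g O in 162.044 g formula = 49.37 wt% O.
31.64% − 49.37% gives a difference of -17.73 percentage points.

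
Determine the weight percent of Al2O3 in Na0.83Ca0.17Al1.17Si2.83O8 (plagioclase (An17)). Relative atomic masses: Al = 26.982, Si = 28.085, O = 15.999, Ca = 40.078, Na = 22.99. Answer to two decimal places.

22.51 wt%

Formula mass = 264.936 g/mol.
1.17 Al → 0.5850 mol Al2O3 per formula unit; M(Al2O3) = 101.961, so Al2O3 mass = 59.647 g.
59.647/264.936 × 100 = 22.51 wt%.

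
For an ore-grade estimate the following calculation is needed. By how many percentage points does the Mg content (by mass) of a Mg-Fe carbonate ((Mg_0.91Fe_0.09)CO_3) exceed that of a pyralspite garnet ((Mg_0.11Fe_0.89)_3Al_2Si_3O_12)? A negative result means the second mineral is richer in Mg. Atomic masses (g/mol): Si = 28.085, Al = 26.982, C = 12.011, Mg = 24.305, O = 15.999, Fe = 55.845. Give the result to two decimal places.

Mg in (Mg_0.91Fe_0.09)CO_3: molar mass 87.152 g/mol; 0.91×24.305 = 22.118 g → 25.38 wt%.
Mg in (Mg_0.11Fe_0.89)_3Al_2Si_3O_12: molar mass 487.334 g/mol; 0.33×24.305 = 8.021 g → 1.65 wt%.
Difference = 25.38 − 1.65 = 23.73 percentage points.

23.73 percentage points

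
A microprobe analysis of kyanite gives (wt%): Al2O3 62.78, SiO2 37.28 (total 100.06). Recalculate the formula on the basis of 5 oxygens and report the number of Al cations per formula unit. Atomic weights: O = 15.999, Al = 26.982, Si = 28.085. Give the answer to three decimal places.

Al2O3 (M=101.961): mol = 0.61573; Al = 1.23146, O = 1.84719.
SiO2 (M=60.083): mol = 0.62048; Si = 0.62048, O = 1.24096.
ΣO = 3.08815; factor = 5/ΣO = 1.61909.
Al apfu = 1.23146 × 1.61909 = 1.994.

1.994 Al apfu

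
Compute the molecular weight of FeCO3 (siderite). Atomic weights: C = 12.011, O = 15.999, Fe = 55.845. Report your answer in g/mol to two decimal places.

Fe: 1 × 55.845 = 55.8450
C: 1 × 12.011 = 12.0110
O: 3 × 15.999 = 47.9970
Summing the contributions gives the formula mass.

115.85 g/mol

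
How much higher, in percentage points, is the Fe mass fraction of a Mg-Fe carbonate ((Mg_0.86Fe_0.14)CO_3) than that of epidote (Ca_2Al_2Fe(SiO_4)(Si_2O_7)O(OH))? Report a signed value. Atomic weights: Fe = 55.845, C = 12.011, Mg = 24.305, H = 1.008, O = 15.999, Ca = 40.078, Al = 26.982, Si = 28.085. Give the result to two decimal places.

First mineral: 7.818 g Fe in 88.729 g formula = 8.81 wt% Fe.
Second mineral: 55.845 g Fe in 483.215 g formula = 11.56 wt% Fe.
8.81% − 11.56% gives a difference of -2.75 percentage points.

-2.75 percentage points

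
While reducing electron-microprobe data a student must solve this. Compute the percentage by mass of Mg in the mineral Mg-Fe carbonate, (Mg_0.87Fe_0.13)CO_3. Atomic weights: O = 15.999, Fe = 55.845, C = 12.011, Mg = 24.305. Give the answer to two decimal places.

Molar mass of (Mg_0.87Fe_0.13)CO_3: 0.87*24.305 + 0.13*55.845 + 1*12.011 + 3*15.999 = 88.413 g/mol.
Mass of Mg per formula unit: 0.87 × 24.305 = 21.145 g.
Weight fraction Mg = 21.145 / 88.413 = 0.2392.

23.92 wt%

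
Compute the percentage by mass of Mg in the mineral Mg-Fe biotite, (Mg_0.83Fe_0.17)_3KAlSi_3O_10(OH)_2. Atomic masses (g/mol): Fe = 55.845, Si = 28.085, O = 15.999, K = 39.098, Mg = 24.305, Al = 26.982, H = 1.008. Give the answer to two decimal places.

13.97 weight percent

M((Mg_0.83Fe_0.17)_3KAlSi_3O_10(OH)_2) = 433.339 g/mol.
Mg contributes 2.49 × 24.305 = 60.519 g per mole.
60.519/433.339 = 0.1397 → 13.97%.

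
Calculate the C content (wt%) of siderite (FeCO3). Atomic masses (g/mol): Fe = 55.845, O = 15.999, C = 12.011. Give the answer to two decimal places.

Formula mass = 1×55.845 + 1×12.011 + 3×15.999 = 115.853 g/mol, of which 12.011 g is C.
So C makes up 12.011/115.853 = 0.1037 of the mass, i.e. 10.37%.

10.37 wt%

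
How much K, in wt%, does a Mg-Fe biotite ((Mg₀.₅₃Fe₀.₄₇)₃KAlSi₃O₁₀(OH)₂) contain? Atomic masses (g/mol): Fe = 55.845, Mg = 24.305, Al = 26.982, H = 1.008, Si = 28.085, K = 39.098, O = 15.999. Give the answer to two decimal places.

Formula mass = 1.59*24.305 + 1.41*55.845 + 1*39.098 + 1*26.982 + 3*28.085 + 12*15.999 + 2*1.008 = 461.725 g/mol, of which 39.098 g is K.
So K makes up 39.098/461.725 = 0.0847 of the mass, i.e. 8.47%.

8.47 wt%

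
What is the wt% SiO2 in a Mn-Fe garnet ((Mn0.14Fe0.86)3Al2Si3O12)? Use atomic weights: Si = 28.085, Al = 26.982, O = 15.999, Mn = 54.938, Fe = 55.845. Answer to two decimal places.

36.24 wt%

M((Mn0.14Fe0.86)3Al2Si3O12) = 497.361 g/mol; M(SiO2) = 60.083 g/mol.
Moles SiO2 per formula unit = 3 Si ÷ 1 = 3.0000.
SiO2 fraction = (3.0000 × 60.083) / 497.361 = 180.249/497.361 = 0.3624.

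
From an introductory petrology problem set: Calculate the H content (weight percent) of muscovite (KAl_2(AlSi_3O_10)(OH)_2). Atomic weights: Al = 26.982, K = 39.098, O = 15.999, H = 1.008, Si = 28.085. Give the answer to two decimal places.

0.51 weight percent

Formula mass = 1*39.098 + 3*26.982 + 3*28.085 + 12*15.999 + 2*1.008 = 398.303 g/mol, of which 2.016 g is H.
So H makes up 2.016/398.303 = 0.0051 of the mass, i.e. 0.51%.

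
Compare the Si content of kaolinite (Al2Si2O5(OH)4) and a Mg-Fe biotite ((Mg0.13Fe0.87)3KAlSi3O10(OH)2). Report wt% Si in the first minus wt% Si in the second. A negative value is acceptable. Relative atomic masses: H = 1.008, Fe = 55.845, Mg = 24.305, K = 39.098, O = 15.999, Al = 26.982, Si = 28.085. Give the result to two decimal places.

Si in Al2Si2O5(OH)4: molar mass 258.157 g/mol; 2×28.085 = 56.170 g → 21.76 wt%.
Si in (Mg0.13Fe0.87)3KAlSi3O10(OH)2: molar mass 499.573 g/mol; 3×28.085 = 84.255 g → 16.87 wt%.
Difference = 21.76 − 16.87 = 4.89 percentage points.

4.89 percentage points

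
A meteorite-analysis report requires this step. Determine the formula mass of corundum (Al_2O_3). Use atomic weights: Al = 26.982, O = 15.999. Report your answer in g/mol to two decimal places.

M = 2*26.982 + 3*15.999

101.96 g/mol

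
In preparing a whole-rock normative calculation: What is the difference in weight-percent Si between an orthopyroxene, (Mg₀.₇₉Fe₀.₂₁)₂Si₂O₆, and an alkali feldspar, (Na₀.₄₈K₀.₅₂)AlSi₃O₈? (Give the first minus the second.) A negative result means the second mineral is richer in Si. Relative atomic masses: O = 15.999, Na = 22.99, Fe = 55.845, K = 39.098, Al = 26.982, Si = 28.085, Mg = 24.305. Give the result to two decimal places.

Si in (Mg₀.₇₉Fe₀.₂₁)₂Si₂O₆: molar mass 214.021 g/mol; 2×28.085 = 56.170 g → 26.25 wt%.
Si in (Na₀.₄₈K₀.₅₂)AlSi₃O₈: molar mass 270.595 g/mol; 3×28.085 = 84.255 g → 31.14 wt%.
Difference = 26.25 − 31.14 = -4.89 percentage points.

-4.89 percentage points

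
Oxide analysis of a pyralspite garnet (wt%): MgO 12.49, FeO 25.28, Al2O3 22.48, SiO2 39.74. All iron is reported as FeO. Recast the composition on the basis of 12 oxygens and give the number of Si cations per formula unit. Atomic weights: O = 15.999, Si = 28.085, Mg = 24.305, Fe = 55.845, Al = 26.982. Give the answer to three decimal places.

12.49 wt% MgO ÷ 40.304 g/mol = 0.30989 mol, giving 0.30989 Mg and 0.30989 O.
25.28 wt% FeO ÷ 71.844 g/mol = 0.35187 mol, giving 0.35187 Fe and 0.35187 O.
22.48 wt% Al2O3 ÷ 101.961 g/mol = 0.22048 mol, giving 0.44096 Al and 0.66144 O.
39.74 wt% SiO2 ÷ 60.083 g/mol = 0.66142 mol, giving 0.66142 Si and 1.32284 O.
Oxygen sums to 2.64604; scaling by 12/2.64604 = 4.53508 puts the formula on 12 O.
Si: 0.66142 × 4.53508 = 3.000 atoms per formula unit.

3.000 Si apfu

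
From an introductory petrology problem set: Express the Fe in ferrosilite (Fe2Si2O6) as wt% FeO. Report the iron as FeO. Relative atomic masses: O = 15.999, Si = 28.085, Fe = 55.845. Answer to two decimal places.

54.46 wt%

Formula mass = 263.854 g/mol.
2 Fe → 2.0000 mol FeO per formula unit; M(FeO) = 71.844, so FeO mass = 143.688 g.
143.688/263.854 × 100 = 54.46 wt%.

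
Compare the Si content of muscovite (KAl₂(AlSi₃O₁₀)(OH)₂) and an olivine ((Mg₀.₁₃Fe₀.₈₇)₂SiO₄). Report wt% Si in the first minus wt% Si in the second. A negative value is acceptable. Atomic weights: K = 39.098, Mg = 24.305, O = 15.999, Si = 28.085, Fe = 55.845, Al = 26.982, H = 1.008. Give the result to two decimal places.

6.79 percentage points

Si in KAl₂(AlSi₃O₁₀)(OH)₂: molar mass 398.303 g/mol; 3×28.085 = 84.255 g → 21.15 wt%.
Si in (Mg₀.₁₃Fe₀.₈₇)₂SiO₄: molar mass 195.571 g/mol; 1×28.085 = 28.085 g → 14.36 wt%.
Difference = 21.15 − 14.36 = 6.79 percentage points.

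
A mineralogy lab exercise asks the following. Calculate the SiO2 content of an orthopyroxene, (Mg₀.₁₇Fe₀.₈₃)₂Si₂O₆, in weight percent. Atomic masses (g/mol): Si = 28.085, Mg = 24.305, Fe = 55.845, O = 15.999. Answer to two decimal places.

Molar mass of (Mg₀.₁₇Fe₀.₈₃)₂Si₂O₆ = 0.34×24.305 + 1.66×55.845 + 2×28.085 + 6×15.999 = 253.130 g/mol.
Each formula unit contains 2 Si, equivalent to 2/1 = 2.0000 mol SiO2.
M(SiO2) = 1×28.085 + 2×15.999 = 60.083 g/mol.
Mass of SiO2 per formula unit = 2.0000 × 60.083 = 120.166 g.
SiO2 wt% = 120.166 / 253.130 × 100 = 47.47%.

47.47 wt%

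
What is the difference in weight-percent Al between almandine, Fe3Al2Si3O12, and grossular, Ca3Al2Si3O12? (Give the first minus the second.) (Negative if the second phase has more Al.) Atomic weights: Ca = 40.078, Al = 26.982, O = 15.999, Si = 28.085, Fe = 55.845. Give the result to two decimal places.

-1.14 percentage points

M(Fe3Al2Si3O12) = 497.742 g/mol, so wt% Al = 53.964/497.742 × 100 = 10.84%.
M(Ca3Al2Si3O12) = 450.441 g/mol, so wt% Al = 53.964/450.441 × 100 = 11.98%.
10.84 − 11.98 = -1.14 pp.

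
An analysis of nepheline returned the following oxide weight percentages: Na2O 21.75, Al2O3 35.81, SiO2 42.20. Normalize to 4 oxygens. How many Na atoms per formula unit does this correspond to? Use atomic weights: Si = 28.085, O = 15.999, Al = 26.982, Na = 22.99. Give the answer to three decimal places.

Na2O (M=61.979): mol = 0.35093; Na = 0.70186, O = 0.35093.
Al2O3 (M=101.961): mol = 0.35121; Al = 0.70242, O = 1.05363.
SiO2 (M=60.083): mol = 0.70236; Si = 0.70236, O = 1.40472.
ΣO = 2.80928; factor = 4/ΣO = 1.42385.
Na apfu = 0.70186 × 1.42385 = 0.999.

0.999 Na apfu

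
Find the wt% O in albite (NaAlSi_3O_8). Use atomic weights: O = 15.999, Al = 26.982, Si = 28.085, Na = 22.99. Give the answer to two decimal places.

Formula mass = 1·22.99 + 1·26.982 + 3·28.085 + 8·15.999 = 262.219 g/mol, of which 127.992 g is O.
So O makes up 127.992/262.219 = 0.4881 of the mass, i.e. 48.81%.

48.81 mass %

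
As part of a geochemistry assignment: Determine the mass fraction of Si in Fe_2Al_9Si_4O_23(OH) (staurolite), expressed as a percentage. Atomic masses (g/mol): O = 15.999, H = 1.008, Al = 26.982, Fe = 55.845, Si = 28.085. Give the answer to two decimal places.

13.19 mass %

Molar mass of Fe_2Al_9Si_4O_23(OH): 2·55.845 + 9·26.982 + 4·28.085 + 24·15.999 + 1·1.008 = 851.852 g/mol.
Mass of Si per formula unit: 4 × 28.085 = 112.340 g.
Weight fraction Si = 112.340 / 851.852 = 0.1319.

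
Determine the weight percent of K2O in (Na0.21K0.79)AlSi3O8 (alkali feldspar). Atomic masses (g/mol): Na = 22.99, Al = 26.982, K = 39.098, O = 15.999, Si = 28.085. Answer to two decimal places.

Formula mass = 274.944 g/mol.
0.79 K → 0.3950 mol K2O per formula unit; M(K2O) = 94.195, so K2O mass = 37.207 g.
37.207/274.944 × 100 = 13.53 wt%.

13.53 wt%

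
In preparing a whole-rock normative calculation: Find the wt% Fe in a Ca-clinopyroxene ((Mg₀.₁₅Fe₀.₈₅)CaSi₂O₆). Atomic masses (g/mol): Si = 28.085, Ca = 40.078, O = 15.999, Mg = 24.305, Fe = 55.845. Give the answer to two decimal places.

19.51 mass %

M((Mg₀.₁₅Fe₀.₈₅)CaSi₂O₆) = 243.356 g/mol.
Fe contributes 0.85 × 55.845 = 47.468 g per mole.
47.468/243.356 = 0.1951 → 19.51%.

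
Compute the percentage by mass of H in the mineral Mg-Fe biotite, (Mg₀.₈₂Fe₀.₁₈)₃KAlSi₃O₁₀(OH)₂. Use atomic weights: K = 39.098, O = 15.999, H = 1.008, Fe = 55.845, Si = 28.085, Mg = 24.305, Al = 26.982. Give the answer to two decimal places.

0.46 mass %

M((Mg₀.₈₂Fe₀.₁₈)₃KAlSi₃O₁₀(OH)₂) = 434.286 g/mol.
H contributes 2 × 1.008 = 2.016 g per mole.
2.016/434.286 = 0.0046 → 0.46%.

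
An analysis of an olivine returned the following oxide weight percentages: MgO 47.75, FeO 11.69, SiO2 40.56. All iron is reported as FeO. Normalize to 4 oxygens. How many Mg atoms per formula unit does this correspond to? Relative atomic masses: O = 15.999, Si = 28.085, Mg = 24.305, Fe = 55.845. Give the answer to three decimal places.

MgO (M=40.304): mol = 1.18475; Mg = 1.18475, O = 1.18475.
FeO (M=71.844): mol = 0.16271; Fe = 0.16271, O = 0.16271.
SiO2 (M=60.083): mol = 0.67507; Si = 0.67507, O = 1.35014.
ΣO = 2.69760; factor = 4/ΣO = 1.48280.
Mg apfu = 1.18475 × 1.48280 = 1.757.

1.757 Mg apfu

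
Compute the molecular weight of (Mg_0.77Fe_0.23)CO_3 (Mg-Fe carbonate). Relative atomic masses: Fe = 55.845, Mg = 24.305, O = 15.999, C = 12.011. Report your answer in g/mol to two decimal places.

91.57 g/mol

M = 0.77*24.305 + 0.23*55.845 + 1*12.011 + 3*15.999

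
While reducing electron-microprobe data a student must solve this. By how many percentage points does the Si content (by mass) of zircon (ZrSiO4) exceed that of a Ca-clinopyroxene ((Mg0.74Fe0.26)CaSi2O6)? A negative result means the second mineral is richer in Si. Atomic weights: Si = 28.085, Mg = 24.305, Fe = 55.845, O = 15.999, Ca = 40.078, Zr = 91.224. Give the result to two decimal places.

First mineral: 28.085 g Si in 183.305 g formula = 15.32 wt% Si.
Second mineral: 56.170 g Si in 224.747 g formula = 24.99 wt% Si.
15.32% − 24.99% gives a difference of -9.67 percentage points.

-9.67 percentage points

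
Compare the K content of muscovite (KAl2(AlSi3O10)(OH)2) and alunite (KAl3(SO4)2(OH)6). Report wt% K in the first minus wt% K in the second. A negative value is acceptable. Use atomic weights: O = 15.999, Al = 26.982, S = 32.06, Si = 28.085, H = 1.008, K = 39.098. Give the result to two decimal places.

K in KAl2(AlSi3O10)(OH)2: molar mass 398.303 g/mol; 1×39.098 = 39.098 g → 9.82 wt%.
K in KAl3(SO4)2(OH)6: molar mass 414.198 g/mol; 1×39.098 = 39.098 g → 9.44 wt%.
Difference = 9.82 − 9.44 = 0.38 percentage points.

0.38 percentage points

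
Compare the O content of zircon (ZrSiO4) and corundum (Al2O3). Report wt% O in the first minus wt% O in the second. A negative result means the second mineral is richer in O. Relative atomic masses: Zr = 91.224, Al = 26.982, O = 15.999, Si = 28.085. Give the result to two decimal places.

-12.16 percentage points

M(ZrSiO4) = 183.305 g/mol, so wt% O = 63.996/183.305 × 100 = 34.91%.
M(Al2O3) = 101.961 g/mol, so wt% O = 47.997/101.961 × 100 = 47.07%.
34.91 − 47.07 = -12.16 pp.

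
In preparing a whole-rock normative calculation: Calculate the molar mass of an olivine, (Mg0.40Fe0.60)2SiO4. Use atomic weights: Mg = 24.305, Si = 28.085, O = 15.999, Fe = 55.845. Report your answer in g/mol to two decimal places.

M = 0.80*24.305 + 1.20*55.845 + 1*28.085 + 4*15.999

178.54 g/mol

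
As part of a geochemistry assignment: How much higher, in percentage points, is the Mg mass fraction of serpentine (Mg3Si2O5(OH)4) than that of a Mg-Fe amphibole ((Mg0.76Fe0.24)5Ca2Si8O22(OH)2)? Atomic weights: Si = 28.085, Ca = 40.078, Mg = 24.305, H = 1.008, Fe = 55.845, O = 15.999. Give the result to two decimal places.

15.45 percentage points

Mg in Mg3Si2O5(OH)4: molar mass 277.108 g/mol; 3×24.305 = 72.915 g → 26.31 wt%.
Mg in (Mg0.76Fe0.24)5Ca2Si8O22(OH)2: molar mass 850.201 g/mol; 3.80×24.305 = 92.359 g → 10.86 wt%.
Difference = 26.31 − 10.86 = 15.45 percentage points.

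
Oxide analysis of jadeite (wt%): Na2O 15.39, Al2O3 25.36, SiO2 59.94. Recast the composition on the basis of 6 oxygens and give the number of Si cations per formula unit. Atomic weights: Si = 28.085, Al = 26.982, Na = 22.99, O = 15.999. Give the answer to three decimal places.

Na2O (M=61.979): mol = 0.24831; Na = 0.49662, O = 0.24831.
Al2O3 (M=101.961): mol = 0.24872; Al = 0.49744, O = 0.74616.
SiO2 (M=60.083): mol = 0.99762; Si = 0.99762, O = 1.99524.
ΣO = 2.98971; factor = 6/ΣO = 2.00688.
Si apfu = 0.99762 × 2.00688 = 2.002.

2.002 Si apfu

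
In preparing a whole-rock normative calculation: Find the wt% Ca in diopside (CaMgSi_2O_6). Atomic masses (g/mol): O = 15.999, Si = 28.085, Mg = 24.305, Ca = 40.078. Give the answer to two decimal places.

18.51 wt%

Formula mass = 1·40.078 + 1·24.305 + 2·28.085 + 6·15.999 = 216.547 g/mol, of which 40.078 g is Ca.
So Ca makes up 40.078/216.547 = 0.1851 of the mass, i.e. 18.51%.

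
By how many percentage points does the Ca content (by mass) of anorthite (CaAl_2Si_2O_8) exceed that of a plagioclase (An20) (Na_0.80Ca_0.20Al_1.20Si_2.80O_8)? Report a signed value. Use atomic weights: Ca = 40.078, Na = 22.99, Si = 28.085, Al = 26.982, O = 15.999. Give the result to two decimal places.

11.39 percentage points

Ca in CaAl_2Si_2O_8: molar mass 278.204 g/mol; 1×40.078 = 40.078 g → 14.41 wt%.
Ca in Na_0.80Ca_0.20Al_1.20Si_2.80O_8: molar mass 265.416 g/mol; 0.20×40.078 = 8.016 g → 3.02 wt%.
Difference = 14.41 − 3.02 = 11.39 percentage points.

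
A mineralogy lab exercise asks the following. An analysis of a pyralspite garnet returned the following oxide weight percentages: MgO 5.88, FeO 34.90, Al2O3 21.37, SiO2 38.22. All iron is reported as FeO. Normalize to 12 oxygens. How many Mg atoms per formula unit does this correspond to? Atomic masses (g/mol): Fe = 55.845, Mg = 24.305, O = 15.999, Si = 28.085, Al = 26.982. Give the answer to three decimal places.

0.691 Mg apfu

5.88 wt% MgO ÷ 40.304 g/mol = 0.14589 mol, giving 0.14589 Mg and 0.14589 O.
34.90 wt% FeO ÷ 71.844 g/mol = 0.48577 mol, giving 0.48577 Fe and 0.48577 O.
21.37 wt% Al2O3 ÷ 101.961 g/mol = 0.20959 mol, giving 0.41918 Al and 0.62877 O.
38.22 wt% SiO2 ÷ 60.083 g/mol = 0.63612 mol, giving 0.63612 Si and 1.27224 O.
Oxygen sums to 2.53267; scaling by 12/2.53267 = 4.73808 puts the formula on 12 O.
Mg: 0.14589 × 4.73808 = 0.691 atoms per formula unit.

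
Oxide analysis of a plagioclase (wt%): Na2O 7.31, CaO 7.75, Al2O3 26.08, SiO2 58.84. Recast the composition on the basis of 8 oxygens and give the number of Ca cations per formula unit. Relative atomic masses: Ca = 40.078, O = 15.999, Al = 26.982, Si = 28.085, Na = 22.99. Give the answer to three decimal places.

0.371 Ca apfu

Na2O: 7.31/61.979 = 0.11794 mol → 0.23588 mol Na, 0.11794 mol O.
CaO: 7.75/56.077 = 0.13820 mol → 0.13820 mol Ca, 0.13820 mol O.
Al2O3: 26.08/101.961 = 0.25578 mol → 0.51156 mol Al, 0.76734 mol O.
SiO2: 58.84/60.083 = 0.97931 mol → 0.97931 mol Si, 1.95862 mol O.
Total oxygen = 2.98210 mol. Normalization factor = 8/2.98210 = 2.68267.
Ca per 8 O = 0.13820 × 2.68267 = 0.371.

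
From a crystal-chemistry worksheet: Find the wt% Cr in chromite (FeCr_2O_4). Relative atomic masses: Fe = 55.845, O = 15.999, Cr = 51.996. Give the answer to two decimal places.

M(FeCr_2O_4) = 223.833 g/mol.
Cr contributes 2 × 51.996 = 103.992 g per mole.
103.992/223.833 = 0.4646 → 46.46%.

46.46 weight percent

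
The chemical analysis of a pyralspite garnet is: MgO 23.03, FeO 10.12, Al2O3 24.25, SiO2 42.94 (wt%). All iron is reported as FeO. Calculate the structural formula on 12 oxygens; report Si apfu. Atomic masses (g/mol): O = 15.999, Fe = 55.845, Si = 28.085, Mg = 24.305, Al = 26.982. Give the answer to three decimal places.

3.004 Si apfu

23.03 wt% MgO ÷ 40.304 g/mol = 0.57141 mol, giving 0.57141 Mg and 0.57141 O.
10.12 wt% FeO ÷ 71.844 g/mol = 0.14086 mol, giving 0.14086 Fe and 0.14086 O.
24.25 wt% Al2O3 ÷ 101.961 g/mol = 0.23784 mol, giving 0.47568 Al and 0.71352 O.
42.94 wt% SiO2 ÷ 60.083 g/mol = 0.71468 mol, giving 0.71468 Si and 1.42936 O.
Oxygen sums to 2.85515; scaling by 12/2.85515 = 4.20293 puts the formula on 12 O.
Si: 0.71468 × 4.20293 = 3.004 atoms per formula unit.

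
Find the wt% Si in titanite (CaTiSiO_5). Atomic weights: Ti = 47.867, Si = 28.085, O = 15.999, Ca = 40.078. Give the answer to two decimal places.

14.33 mass %

Molar mass of CaTiSiO_5: 1·40.078 + 1·47.867 + 1·28.085 + 5·15.999 = 196.025 g/mol.
Mass of Si per formula unit: 1 × 28.085 = 28.085 g.
Weight fraction Si = 28.085 / 196.025 = 0.1433.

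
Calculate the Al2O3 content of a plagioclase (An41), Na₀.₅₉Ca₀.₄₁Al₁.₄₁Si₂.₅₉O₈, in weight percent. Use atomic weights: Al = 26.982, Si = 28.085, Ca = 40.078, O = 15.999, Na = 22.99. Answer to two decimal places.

M(Na₀.₅₉Ca₀.₄₁Al₁.₄₁Si₂.₅₉O₈) = 268.773 g/mol; M(Al2O3) = 101.961 g/mol.
Moles Al2O3 per formula unit = 1.41 Al ÷ 2 = 0.7050.
Al2O3 fraction = (0.7050 × 101.961) / 268.773 = 71.883/268.773 = 0.2674.

26.74 wt%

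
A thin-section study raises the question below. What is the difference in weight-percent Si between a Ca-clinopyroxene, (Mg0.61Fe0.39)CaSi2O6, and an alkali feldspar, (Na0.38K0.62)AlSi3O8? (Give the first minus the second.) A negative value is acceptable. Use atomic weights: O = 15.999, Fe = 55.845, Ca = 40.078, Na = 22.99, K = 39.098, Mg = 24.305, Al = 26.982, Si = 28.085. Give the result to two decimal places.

Si in (Mg0.61Fe0.39)CaSi2O6: molar mass 228.848 g/mol; 2×28.085 = 56.170 g → 24.54 wt%.
Si in (Na0.38K0.62)AlSi3O8: molar mass 272.206 g/mol; 3×28.085 = 84.255 g → 30.95 wt%.
Difference = 24.54 − 30.95 = -6.41 percentage points.

-6.41 percentage points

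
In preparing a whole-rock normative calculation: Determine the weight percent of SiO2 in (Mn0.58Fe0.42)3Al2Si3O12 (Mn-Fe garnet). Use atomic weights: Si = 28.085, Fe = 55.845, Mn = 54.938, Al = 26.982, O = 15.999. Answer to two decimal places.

Molar mass of (Mn0.58Fe0.42)3Al2Si3O12 = 1.74·54.938 + 1.26·55.845 + 2·26.982 + 3·28.085 + 12·15.999 = 496.164 g/mol.
Each formula unit contains 3 Si, equivalent to 3/1 = 3.0000 mol SiO2.
M(SiO2) = 1×28.085 + 2×15.999 = 60.083 g/mol.
Mass of SiO2 per formula unit = 3.0000 × 60.083 = 180.249 g.
SiO2 wt% = 180.249 / 496.164 × 100 = 36.33%.

36.33 wt%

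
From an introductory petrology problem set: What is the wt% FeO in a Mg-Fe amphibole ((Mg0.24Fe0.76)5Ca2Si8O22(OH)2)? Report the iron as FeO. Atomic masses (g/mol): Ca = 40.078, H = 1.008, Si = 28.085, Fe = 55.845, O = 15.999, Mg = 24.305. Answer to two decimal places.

Formula mass = 932.205 g/mol.
3.80 Fe → 3.8000 mol FeO per formula unit; M(FeO) = 71.844, so FeO mass = 273.007 g.
273.007/932.205 × 100 = 29.29 wt%.

29.29 wt%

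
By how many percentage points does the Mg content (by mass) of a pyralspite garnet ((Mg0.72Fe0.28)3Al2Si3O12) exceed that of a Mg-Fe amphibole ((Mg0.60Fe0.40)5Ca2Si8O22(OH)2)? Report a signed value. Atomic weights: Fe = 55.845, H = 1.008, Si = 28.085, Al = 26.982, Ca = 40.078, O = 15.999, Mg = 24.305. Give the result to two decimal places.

Mg in (Mg0.72Fe0.28)3Al2Si3O12: molar mass 429.616 g/mol; 2.16×24.305 = 52.499 g → 12.22 wt%.
Mg in (Mg0.60Fe0.40)5Ca2Si8O22(OH)2: molar mass 875.433 g/mol; 3×24.305 = 72.915 g → 8.33 wt%.
Difference = 12.22 − 8.33 = 3.89 percentage points.

3.89 percentage points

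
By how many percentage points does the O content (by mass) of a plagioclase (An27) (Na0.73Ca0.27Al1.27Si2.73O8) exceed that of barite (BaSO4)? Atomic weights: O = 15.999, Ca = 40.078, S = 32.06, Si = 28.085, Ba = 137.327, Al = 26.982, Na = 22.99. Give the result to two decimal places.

First mineral: 127.992 g O in 266.535 g formula = 48.02 wt% O.
Second mineral: 63.996 g O in 233.383 g formula = 27.42 wt% O.
48.02% − 27.42% gives a difference of 20.60 percentage points.

20.60 percentage points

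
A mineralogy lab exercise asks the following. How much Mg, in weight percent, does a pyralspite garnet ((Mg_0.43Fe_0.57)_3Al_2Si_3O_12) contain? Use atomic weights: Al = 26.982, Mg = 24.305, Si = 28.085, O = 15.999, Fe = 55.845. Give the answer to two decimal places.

6.86 weight percent

M((Mg_0.43Fe_0.57)_3Al_2Si_3O_12) = 457.055 g/mol.
Mg contributes 1.29 × 24.305 = 31.353 g per mole.
31.353/457.055 = 0.0686 → 6.86%.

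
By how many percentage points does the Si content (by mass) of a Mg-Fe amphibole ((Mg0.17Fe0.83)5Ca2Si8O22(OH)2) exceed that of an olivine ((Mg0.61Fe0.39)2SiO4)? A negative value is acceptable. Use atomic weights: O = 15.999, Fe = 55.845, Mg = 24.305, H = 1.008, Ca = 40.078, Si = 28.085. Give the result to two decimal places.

M((Mg0.17Fe0.83)5Ca2Si8O22(OH)2) = 943.244 g/mol, so wt% Si = 224.680/943.244 × 100 = 23.82%.
M((Mg0.61Fe0.39)2SiO4) = 165.292 g/mol, so wt% Si = 28.085/165.292 × 100 = 16.99%.
23.82 − 16.99 = 6.83 pp.

6.83 percentage points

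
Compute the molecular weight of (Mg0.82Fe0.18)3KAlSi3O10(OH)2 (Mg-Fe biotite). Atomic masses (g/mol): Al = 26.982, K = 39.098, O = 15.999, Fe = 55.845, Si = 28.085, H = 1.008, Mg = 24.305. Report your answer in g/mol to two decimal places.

Mg: 2.46 × 24.305 = 59.7903
Fe: 0.54 × 55.845 = 30.1563
K: 1 × 39.098 = 39.0980
Al: 1 × 26.982 = 26.9820
Si: 3 × 28.085 = 84.2550
O: 12 × 15.999 = 191.9880
H: 2 × 1.008 = 2.0160
Summing the contributions gives the formula mass.

434.29 g/mol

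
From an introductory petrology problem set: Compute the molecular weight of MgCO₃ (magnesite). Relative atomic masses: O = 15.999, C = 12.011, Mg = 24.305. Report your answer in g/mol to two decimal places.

Mg: 1 × 24.305 = 24.3050
C: 1 × 12.011 = 12.0110
O: 3 × 15.999 = 47.9970
Summing the contributions gives the formula mass.

84.31 g/mol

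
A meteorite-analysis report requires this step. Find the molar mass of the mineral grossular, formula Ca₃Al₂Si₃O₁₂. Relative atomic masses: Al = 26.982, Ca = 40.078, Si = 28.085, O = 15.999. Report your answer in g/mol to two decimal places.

Ca: 3 × 40.078 = 120.2340
Al: 2 × 26.982 = 53.9640
Si: 3 × 28.085 = 84.2550
O: 12 × 15.999 = 191.9880
Summing the contributions gives the formula mass.

450.44 g/mol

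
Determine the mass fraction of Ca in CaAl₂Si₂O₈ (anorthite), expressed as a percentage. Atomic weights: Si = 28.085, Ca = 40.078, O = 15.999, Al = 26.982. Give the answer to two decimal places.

14.41 weight percent

M(CaAl₂Si₂O₈) = 278.204 g/mol.
Ca contributes 1 × 40.078 = 40.078 g per mole.
40.078/278.204 = 0.1441 → 14.41%.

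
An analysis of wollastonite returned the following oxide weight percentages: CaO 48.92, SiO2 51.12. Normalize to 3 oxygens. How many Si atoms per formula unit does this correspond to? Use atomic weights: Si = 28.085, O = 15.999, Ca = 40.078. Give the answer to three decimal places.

48.92 wt% CaO ÷ 56.077 g/mol = 0.87237 mol, giving 0.87237 Ca and 0.87237 O.
51.12 wt% SiO2 ÷ 60.083 g/mol = 0.85082 mol, giving 0.85082 Si and 1.70164 O.
Oxygen sums to 2.57401; scaling by 3/2.57401 = 1.16550 puts the formula on 3 O.
Si: 0.85082 × 1.16550 = 0.992 atoms per formula unit.

0.992 Si apfu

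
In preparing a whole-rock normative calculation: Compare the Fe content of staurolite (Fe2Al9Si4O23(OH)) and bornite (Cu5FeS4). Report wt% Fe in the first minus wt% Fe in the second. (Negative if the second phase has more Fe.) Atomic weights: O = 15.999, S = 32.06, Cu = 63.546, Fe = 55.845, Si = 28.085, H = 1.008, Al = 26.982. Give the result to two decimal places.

M(Fe2Al9Si4O23(OH)) = 851.852 g/mol, so wt% Fe = 111.690/851.852 × 100 = 13.11%.
M(Cu5FeS4) = 501.815 g/mol, so wt% Fe = 55.845/501.815 × 100 = 11.13%.
13.11 − 11.13 = 1.98 pp.

1.98 percentage points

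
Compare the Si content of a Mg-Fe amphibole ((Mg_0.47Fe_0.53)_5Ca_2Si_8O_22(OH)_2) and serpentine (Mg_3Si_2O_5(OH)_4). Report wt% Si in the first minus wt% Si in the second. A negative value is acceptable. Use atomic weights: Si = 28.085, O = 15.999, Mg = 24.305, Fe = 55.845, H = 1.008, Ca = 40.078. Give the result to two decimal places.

4.81 percentage points

M((Mg_0.47Fe_0.53)_5Ca_2Si_8O_22(OH)_2) = 895.934 g/mol, so wt% Si = 224.680/895.934 × 100 = 25.08%.
M(Mg_3Si_2O_5(OH)_4) = 277.108 g/mol, so wt% Si = 56.170/277.108 × 100 = 20.27%.
25.08 − 20.27 = 4.81 pp.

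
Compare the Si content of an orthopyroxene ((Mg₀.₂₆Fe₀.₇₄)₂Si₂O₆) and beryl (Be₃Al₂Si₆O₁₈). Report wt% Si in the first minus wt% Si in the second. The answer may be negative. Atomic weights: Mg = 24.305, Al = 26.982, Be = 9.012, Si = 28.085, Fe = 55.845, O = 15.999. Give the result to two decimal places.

-8.65 percentage points

M((Mg₀.₂₆Fe₀.₇₄)₂Si₂O₆) = 247.453 g/mol, so wt% Si = 56.170/247.453 × 100 = 22.70%.
M(Be₃Al₂Si₆O₁₈) = 537.492 g/mol, so wt% Si = 168.510/537.492 × 100 = 31.35%.
22.70 − 31.35 = -8.65 pp.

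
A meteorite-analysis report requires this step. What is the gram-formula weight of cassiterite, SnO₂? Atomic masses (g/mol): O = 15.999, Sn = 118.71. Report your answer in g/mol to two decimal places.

The formula mass is the sum 1(118.71) + 2(15.999).

150.71 g/mol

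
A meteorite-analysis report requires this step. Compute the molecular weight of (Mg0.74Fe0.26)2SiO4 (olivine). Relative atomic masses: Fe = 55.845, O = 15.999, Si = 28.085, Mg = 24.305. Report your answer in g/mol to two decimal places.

Mg: 1.48 × 24.305 = 35.9714
Fe: 0.52 × 55.845 = 29.0394
Si: 1 × 28.085 = 28.0850
O: 4 × 15.999 = 63.9960
Summing the contributions gives the formula mass.

157.09 g/mol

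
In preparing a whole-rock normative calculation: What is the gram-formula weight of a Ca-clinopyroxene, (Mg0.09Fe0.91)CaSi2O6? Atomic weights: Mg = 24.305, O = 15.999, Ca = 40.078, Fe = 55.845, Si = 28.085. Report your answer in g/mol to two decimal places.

M = 0.09(24.305) + 0.91(55.845) + 1(40.078) + 2(28.085) + 6(15.999)

245.25 g/mol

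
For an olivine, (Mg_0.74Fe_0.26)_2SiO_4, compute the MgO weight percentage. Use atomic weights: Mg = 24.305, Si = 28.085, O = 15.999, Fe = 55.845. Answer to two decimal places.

37.97 wt%

Molar mass of (Mg_0.74Fe_0.26)_2SiO_4 = 1.48*24.305 + 0.52*55.845 + 1*28.085 + 4*15.999 = 157.092 g/mol.
Each formula unit contains 1.48 Mg, equivalent to 1.48/1 = 1.4800 mol MgO.
M(MgO) = 1×24.305 + 1×15.999 = 40.304 g/mol.
Mass of MgO per formula unit = 1.4800 × 40.304 = 59.650 g.
MgO wt% = 59.650 / 157.092 × 100 = 37.97%.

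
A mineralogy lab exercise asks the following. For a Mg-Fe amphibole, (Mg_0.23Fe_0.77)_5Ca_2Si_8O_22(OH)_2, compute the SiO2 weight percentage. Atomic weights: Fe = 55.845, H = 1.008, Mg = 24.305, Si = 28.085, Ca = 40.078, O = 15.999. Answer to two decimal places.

Formula mass = 933.782 g/mol.
8 Si → 8.0000 mol SiO2 per formula unit; M(SiO2) = 60.083, so SiO2 mass = 480.664 g.
480.664/933.782 × 100 = 51.47 wt%.

51.47 wt%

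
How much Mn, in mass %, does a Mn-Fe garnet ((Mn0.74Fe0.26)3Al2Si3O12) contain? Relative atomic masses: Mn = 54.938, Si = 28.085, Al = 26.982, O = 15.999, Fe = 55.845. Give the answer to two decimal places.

24.60 mass %

M((Mn0.74Fe0.26)3Al2Si3O12) = 495.728 g/mol.
Mn contributes 2.22 × 54.938 = 121.962 g per mole.
121.962/495.728 = 0.2460 → 24.60%.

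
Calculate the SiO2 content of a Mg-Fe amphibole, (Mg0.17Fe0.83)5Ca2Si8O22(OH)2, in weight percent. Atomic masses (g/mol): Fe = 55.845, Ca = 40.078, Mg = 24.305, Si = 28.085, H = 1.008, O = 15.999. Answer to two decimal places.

50.96 wt%

Formula mass = 943.244 g/mol.
8 Si → 8.0000 mol SiO2 per formula unit; M(SiO2) = 60.083, so SiO2 mass = 480.664 g.
480.664/943.244 × 100 = 50.96 wt%.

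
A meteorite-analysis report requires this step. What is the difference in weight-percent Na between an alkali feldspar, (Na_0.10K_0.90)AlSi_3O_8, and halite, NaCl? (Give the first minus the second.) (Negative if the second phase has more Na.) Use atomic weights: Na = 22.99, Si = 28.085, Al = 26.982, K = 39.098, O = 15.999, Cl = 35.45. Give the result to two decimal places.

-38.51 percentage points

Na in (Na_0.10K_0.90)AlSi_3O_8: molar mass 276.716 g/mol; 0.10×22.99 = 2.299 g → 0.83 wt%.
Na in NaCl: molar mass 58.440 g/mol; 1×22.99 = 22.990 g → 39.34 wt%.
Difference = 0.83 − 39.34 = -38.51 percentage points.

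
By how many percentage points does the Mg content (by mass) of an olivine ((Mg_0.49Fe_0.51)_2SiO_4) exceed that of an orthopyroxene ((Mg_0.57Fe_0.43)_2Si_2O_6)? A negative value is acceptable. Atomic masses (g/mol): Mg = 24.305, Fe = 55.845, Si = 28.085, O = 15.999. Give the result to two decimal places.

1.62 percentage points

Mg in (Mg_0.49Fe_0.51)_2SiO_4: molar mass 172.862 g/mol; 0.98×24.305 = 23.819 g → 13.78 wt%.
Mg in (Mg_0.57Fe_0.43)_2Si_2O_6: molar mass 227.898 g/mol; 1.14×24.305 = 27.708 g → 12.16 wt%.
Difference = 13.78 − 12.16 = 1.62 percentage points.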